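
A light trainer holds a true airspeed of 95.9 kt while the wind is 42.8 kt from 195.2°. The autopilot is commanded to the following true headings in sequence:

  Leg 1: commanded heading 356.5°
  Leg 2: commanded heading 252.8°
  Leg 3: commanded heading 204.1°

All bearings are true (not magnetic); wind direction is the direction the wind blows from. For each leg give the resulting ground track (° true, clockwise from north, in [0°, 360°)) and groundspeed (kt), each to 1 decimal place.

Leg 1: track=2.2°, groundspeed=137.1 kt
Leg 2: track=279.1°, groundspeed=81.4 kt
Leg 3: track=211.1°, groundspeed=54.0 kt

Leg 1: heading 356.5°; drift +5.7° → track 2.2°, groundspeed 137.1 kt
Leg 2: heading 252.8°; drift +26.3° → track 279.1°, groundspeed 81.4 kt
Leg 3: heading 204.1°; drift +7.0° → track 211.1°, groundspeed 54.0 kt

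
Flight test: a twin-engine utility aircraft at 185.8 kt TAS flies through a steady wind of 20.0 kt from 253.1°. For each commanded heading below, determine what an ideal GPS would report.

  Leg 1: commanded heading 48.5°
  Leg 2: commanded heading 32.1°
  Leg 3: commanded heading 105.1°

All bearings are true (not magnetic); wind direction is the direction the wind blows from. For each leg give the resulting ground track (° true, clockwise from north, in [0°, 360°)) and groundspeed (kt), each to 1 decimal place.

Leg 1: heading 48.5°; drift +2.3° → track 50.8°, groundspeed 204.2 kt
Leg 2: heading 32.1°; drift +3.7° → track 35.8°, groundspeed 201.3 kt
Leg 3: heading 105.1°; drift -3.0° → track 102.1°, groundspeed 203.0 kt

Leg 1: track=50.8°, groundspeed=204.2 kt
Leg 2: track=35.8°, groundspeed=201.3 kt
Leg 3: track=102.1°, groundspeed=203.0 kt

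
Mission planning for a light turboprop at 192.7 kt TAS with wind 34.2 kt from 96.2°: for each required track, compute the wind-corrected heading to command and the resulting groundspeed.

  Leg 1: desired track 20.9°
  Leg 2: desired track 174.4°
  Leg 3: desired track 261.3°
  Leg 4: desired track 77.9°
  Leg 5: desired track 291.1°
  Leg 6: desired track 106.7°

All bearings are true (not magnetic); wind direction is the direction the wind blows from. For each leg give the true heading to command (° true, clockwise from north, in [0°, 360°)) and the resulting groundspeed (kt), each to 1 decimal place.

Leg 1: desired track 20.9°; wind correction +9.9° → command heading 30.8°, groundspeed 181.2 kt
Leg 2: desired track 174.4°; wind correction -10.0° → command heading 164.4°, groundspeed 182.8 kt
Leg 3: desired track 261.3°; wind correction -2.6° → command heading 258.7°, groundspeed 225.5 kt
Leg 4: desired track 77.9°; wind correction +3.2° → command heading 81.1°, groundspeed 159.9 kt
Leg 5: desired track 291.1°; wind correction +2.6° → command heading 293.7°, groundspeed 225.5 kt
Leg 6: desired track 106.7°; wind correction -1.9° → command heading 104.8°, groundspeed 159.0 kt

Leg 1: heading=30.8°, groundspeed=181.2 kt
Leg 2: heading=164.4°, groundspeed=182.8 kt
Leg 3: heading=258.7°, groundspeed=225.5 kt
Leg 4: heading=81.1°, groundspeed=159.9 kt
Leg 5: heading=293.7°, groundspeed=225.5 kt
Leg 6: heading=104.8°, groundspeed=159.0 kt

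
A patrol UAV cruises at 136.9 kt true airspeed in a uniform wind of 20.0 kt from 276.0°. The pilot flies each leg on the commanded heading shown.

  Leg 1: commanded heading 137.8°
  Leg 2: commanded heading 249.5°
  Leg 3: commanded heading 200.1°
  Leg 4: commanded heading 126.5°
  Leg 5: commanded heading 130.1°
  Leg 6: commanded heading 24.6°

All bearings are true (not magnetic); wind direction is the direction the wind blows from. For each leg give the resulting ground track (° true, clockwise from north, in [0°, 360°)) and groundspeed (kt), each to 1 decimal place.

Leg 1: heading 137.8°; drift -5.0° → track 132.8°, groundspeed 152.4 kt
Leg 2: heading 249.5°; drift -4.3° → track 245.2°, groundspeed 119.3 kt
Leg 3: heading 200.1°; drift -8.4° → track 191.7°, groundspeed 133.4 kt
Leg 4: heading 126.5°; drift -3.8° → track 122.7°, groundspeed 154.5 kt
Leg 5: heading 130.1°; drift -4.2° → track 125.9°, groundspeed 153.9 kt
Leg 6: heading 24.6°; drift +7.5° → track 32.1°, groundspeed 144.5 kt

Leg 1: track=132.8°, groundspeed=152.4 kt
Leg 2: track=245.2°, groundspeed=119.3 kt
Leg 3: track=191.7°, groundspeed=133.4 kt
Leg 4: track=122.7°, groundspeed=154.5 kt
Leg 5: track=125.9°, groundspeed=153.9 kt
Leg 6: track=32.1°, groundspeed=144.5 kt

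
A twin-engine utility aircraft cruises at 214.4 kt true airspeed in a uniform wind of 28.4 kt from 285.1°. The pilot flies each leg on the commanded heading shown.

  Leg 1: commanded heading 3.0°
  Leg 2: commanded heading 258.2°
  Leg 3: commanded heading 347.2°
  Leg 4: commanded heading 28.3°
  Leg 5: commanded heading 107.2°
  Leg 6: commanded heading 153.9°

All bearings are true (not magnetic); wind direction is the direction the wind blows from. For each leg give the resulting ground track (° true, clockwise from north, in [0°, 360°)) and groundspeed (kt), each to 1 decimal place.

Leg 1: heading 3.0°; drift +7.6° → track 10.6°, groundspeed 210.3 kt
Leg 2: heading 258.2°; drift -3.9° → track 254.3°, groundspeed 189.5 kt
Leg 3: heading 347.2°; drift +7.1° → track 354.3°, groundspeed 202.7 kt
Leg 4: heading 28.3°; drift +7.1° → track 35.4°, groundspeed 222.6 kt
Leg 5: heading 107.2°; drift -0.2° → track 107.0°, groundspeed 242.8 kt
Leg 6: heading 153.9°; drift -5.2° → track 148.7°, groundspeed 234.1 kt

Leg 1: track=10.6°, groundspeed=210.3 kt
Leg 2: track=254.3°, groundspeed=189.5 kt
Leg 3: track=354.3°, groundspeed=202.7 kt
Leg 4: track=35.4°, groundspeed=222.6 kt
Leg 5: track=107.0°, groundspeed=242.8 kt
Leg 6: track=148.7°, groundspeed=234.1 kt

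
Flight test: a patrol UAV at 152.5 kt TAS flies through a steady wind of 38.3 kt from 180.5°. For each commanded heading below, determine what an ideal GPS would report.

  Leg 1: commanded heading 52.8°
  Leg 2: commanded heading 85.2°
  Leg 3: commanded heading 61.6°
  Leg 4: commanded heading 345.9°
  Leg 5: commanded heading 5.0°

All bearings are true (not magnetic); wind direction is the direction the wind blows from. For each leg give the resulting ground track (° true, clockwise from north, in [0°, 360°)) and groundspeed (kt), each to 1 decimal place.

Leg 1: track=43.0°, groundspeed=178.5 kt
Leg 2: track=71.5°, groundspeed=160.6 kt
Leg 3: track=50.5°, groundspeed=174.3 kt
Leg 4: track=348.8°, groundspeed=189.8 kt
Leg 5: track=4.1°, groundspeed=190.7 kt

Leg 1: heading 52.8°; drift -9.8° → track 43.0°, groundspeed 178.5 kt
Leg 2: heading 85.2°; drift -13.7° → track 71.5°, groundspeed 160.6 kt
Leg 3: heading 61.6°; drift -11.1° → track 50.5°, groundspeed 174.3 kt
Leg 4: heading 345.9°; drift +2.9° → track 348.8°, groundspeed 189.8 kt
Leg 5: heading 5.0°; drift -0.9° → track 4.1°, groundspeed 190.7 kt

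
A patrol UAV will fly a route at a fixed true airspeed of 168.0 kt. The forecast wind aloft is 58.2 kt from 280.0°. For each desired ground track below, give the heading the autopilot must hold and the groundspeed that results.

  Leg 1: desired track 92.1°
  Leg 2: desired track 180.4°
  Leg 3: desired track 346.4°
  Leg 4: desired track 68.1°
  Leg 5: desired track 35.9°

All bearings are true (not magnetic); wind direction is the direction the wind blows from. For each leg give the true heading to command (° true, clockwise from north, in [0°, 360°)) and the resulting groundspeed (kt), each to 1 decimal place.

Leg 1: desired track 92.1°; wind correction -2.7° → command heading 89.4°, groundspeed 225.5 kt
Leg 2: desired track 180.4°; wind correction +20.0° → command heading 200.4°, groundspeed 167.6 kt
Leg 3: desired track 346.4°; wind correction -18.5° → command heading 327.9°, groundspeed 136.0 kt
Leg 4: desired track 68.1°; wind correction -10.5° → command heading 57.6°, groundspeed 214.6 kt
Leg 5: desired track 35.9°; wind correction -18.2° → command heading 17.7°, groundspeed 185.1 kt

Leg 1: heading=89.4°, groundspeed=225.5 kt
Leg 2: heading=200.4°, groundspeed=167.6 kt
Leg 3: heading=327.9°, groundspeed=136.0 kt
Leg 4: heading=57.6°, groundspeed=214.6 kt
Leg 5: heading=17.7°, groundspeed=185.1 kt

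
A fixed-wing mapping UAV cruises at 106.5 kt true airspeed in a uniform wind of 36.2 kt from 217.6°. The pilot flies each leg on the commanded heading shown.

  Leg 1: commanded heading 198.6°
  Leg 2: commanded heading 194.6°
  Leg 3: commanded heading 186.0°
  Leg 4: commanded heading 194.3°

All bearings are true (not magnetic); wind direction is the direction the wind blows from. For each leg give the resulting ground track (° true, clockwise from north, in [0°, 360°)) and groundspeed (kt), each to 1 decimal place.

Leg 1: heading 198.6°; drift -9.3° → track 189.3°, groundspeed 73.2 kt
Leg 2: heading 194.6°; drift -10.9° → track 183.7°, groundspeed 74.5 kt
Leg 3: heading 186.0°; drift -14.1° → track 171.9°, groundspeed 78.0 kt
Leg 4: heading 194.3°; drift -11.1° → track 183.2°, groundspeed 74.6 kt

Leg 1: track=189.3°, groundspeed=73.2 kt
Leg 2: track=183.7°, groundspeed=74.5 kt
Leg 3: track=171.9°, groundspeed=78.0 kt
Leg 4: track=183.2°, groundspeed=74.6 kt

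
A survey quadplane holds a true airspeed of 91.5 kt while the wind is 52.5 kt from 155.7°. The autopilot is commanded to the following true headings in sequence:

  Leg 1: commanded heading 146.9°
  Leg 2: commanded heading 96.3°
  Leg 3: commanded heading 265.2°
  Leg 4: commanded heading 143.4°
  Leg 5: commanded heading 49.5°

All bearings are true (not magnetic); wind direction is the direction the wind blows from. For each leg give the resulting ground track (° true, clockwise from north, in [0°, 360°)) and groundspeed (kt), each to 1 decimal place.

Leg 1: track=135.4°, groundspeed=40.4 kt
Leg 2: track=61.4°, groundspeed=79.0 kt
Leg 3: track=289.6°, groundspeed=119.7 kt
Leg 4: track=127.9°, groundspeed=41.7 kt
Leg 5: track=24.1°, groundspeed=117.5 kt

Leg 1: heading 146.9°; drift -11.5° → track 135.4°, groundspeed 40.4 kt
Leg 2: heading 96.3°; drift -34.9° → track 61.4°, groundspeed 79.0 kt
Leg 3: heading 265.2°; drift +24.4° → track 289.6°, groundspeed 119.7 kt
Leg 4: heading 143.4°; drift -15.5° → track 127.9°, groundspeed 41.7 kt
Leg 5: heading 49.5°; drift -25.4° → track 24.1°, groundspeed 117.5 kt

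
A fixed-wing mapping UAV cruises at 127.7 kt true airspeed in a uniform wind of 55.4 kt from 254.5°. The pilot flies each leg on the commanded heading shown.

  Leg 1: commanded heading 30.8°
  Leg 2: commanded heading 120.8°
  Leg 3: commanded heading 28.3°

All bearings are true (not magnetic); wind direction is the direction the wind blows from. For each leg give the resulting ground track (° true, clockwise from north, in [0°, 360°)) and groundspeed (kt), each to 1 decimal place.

Leg 1: track=43.7°, groundspeed=172.1 kt
Leg 2: track=107.2°, groundspeed=170.7 kt
Leg 3: track=41.8°, groundspeed=170.8 kt

Leg 1: heading 30.8°; drift +12.9° → track 43.7°, groundspeed 172.1 kt
Leg 2: heading 120.8°; drift -13.6° → track 107.2°, groundspeed 170.7 kt
Leg 3: heading 28.3°; drift +13.5° → track 41.8°, groundspeed 170.8 kt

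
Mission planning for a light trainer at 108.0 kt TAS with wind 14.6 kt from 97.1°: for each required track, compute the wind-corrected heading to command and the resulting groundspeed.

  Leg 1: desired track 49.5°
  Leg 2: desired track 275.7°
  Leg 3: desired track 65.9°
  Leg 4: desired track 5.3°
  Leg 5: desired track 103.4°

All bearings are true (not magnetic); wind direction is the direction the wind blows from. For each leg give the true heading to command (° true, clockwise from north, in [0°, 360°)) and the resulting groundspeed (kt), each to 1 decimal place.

Leg 1: heading=55.2°, groundspeed=97.6 kt
Leg 2: heading=275.5°, groundspeed=122.6 kt
Leg 3: heading=69.9°, groundspeed=95.2 kt
Leg 4: heading=13.1°, groundspeed=107.5 kt
Leg 5: heading=102.6°, groundspeed=93.5 kt

Leg 1: desired track 49.5°; wind correction +5.7° → command heading 55.2°, groundspeed 97.6 kt
Leg 2: desired track 275.7°; wind correction -0.2° → command heading 275.5°, groundspeed 122.6 kt
Leg 3: desired track 65.9°; wind correction +4.0° → command heading 69.9°, groundspeed 95.2 kt
Leg 4: desired track 5.3°; wind correction +7.8° → command heading 13.1°, groundspeed 107.5 kt
Leg 5: desired track 103.4°; wind correction -0.8° → command heading 102.6°, groundspeed 93.5 kt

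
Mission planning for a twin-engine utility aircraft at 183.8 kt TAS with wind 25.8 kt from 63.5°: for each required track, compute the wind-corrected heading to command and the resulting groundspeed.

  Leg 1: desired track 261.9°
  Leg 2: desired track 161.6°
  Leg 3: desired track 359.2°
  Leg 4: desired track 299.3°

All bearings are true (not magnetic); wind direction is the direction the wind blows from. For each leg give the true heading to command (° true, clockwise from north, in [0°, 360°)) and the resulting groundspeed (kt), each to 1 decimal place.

Leg 1: desired track 261.9°; wind correction +2.5° → command heading 264.4°, groundspeed 208.1 kt
Leg 2: desired track 161.6°; wind correction -8.0° → command heading 153.6°, groundspeed 185.7 kt
Leg 3: desired track 359.2°; wind correction +7.3° → command heading 6.5°, groundspeed 171.1 kt
Leg 4: desired track 299.3°; wind correction +6.7° → command heading 306.0°, groundspeed 197.1 kt

Leg 1: heading=264.4°, groundspeed=208.1 kt
Leg 2: heading=153.6°, groundspeed=185.7 kt
Leg 3: heading=6.5°, groundspeed=171.1 kt
Leg 4: heading=306.0°, groundspeed=197.1 kt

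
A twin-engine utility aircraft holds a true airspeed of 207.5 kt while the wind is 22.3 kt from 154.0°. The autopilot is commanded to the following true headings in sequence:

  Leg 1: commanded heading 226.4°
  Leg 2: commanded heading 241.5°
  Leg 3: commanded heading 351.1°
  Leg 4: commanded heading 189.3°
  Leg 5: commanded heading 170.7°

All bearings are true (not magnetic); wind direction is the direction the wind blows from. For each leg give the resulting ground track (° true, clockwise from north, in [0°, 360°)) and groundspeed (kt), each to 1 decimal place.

Leg 1: track=232.4°, groundspeed=201.9 kt
Leg 2: track=247.7°, groundspeed=207.7 kt
Leg 3: track=349.5°, groundspeed=228.9 kt
Leg 4: track=193.2°, groundspeed=189.7 kt
Leg 5: track=172.7°, groundspeed=186.3 kt

Leg 1: heading 226.4°; drift +6.0° → track 232.4°, groundspeed 201.9 kt
Leg 2: heading 241.5°; drift +6.2° → track 247.7°, groundspeed 207.7 kt
Leg 3: heading 351.1°; drift -1.6° → track 349.5°, groundspeed 228.9 kt
Leg 4: heading 189.3°; drift +3.9° → track 193.2°, groundspeed 189.7 kt
Leg 5: heading 170.7°; drift +2.0° → track 172.7°, groundspeed 186.3 kt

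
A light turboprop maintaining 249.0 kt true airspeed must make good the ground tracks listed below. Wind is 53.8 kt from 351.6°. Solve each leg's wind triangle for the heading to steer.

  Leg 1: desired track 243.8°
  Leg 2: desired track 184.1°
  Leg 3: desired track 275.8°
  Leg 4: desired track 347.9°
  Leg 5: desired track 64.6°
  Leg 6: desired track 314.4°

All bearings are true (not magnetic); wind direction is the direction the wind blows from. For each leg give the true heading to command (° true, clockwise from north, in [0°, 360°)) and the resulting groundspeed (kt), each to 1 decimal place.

Leg 1: desired track 243.8°; wind correction +11.9° → command heading 255.7°, groundspeed 260.1 kt
Leg 2: desired track 184.1°; wind correction +2.7° → command heading 186.8°, groundspeed 301.3 kt
Leg 3: desired track 275.8°; wind correction +12.1° → command heading 287.9°, groundspeed 230.3 kt
Leg 4: desired track 347.9°; wind correction +0.8° → command heading 348.7°, groundspeed 195.3 kt
Leg 5: desired track 64.6°; wind correction -11.9° → command heading 52.7°, groundspeed 227.9 kt
Leg 6: desired track 314.4°; wind correction +7.5° → command heading 321.9°, groundspeed 204.0 kt

Leg 1: heading=255.7°, groundspeed=260.1 kt
Leg 2: heading=186.8°, groundspeed=301.3 kt
Leg 3: heading=287.9°, groundspeed=230.3 kt
Leg 4: heading=348.7°, groundspeed=195.3 kt
Leg 5: heading=52.7°, groundspeed=227.9 kt
Leg 6: heading=321.9°, groundspeed=204.0 kt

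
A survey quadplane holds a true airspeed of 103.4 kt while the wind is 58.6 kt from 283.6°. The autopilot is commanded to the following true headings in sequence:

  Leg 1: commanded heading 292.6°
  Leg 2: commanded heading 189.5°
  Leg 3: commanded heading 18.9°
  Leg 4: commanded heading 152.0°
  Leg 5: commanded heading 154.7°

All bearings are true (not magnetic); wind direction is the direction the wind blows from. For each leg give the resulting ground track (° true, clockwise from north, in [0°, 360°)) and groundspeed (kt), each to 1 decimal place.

Leg 1: track=304.0°, groundspeed=46.4 kt
Leg 2: track=161.0°, groundspeed=122.4 kt
Leg 3: track=47.1°, groundspeed=123.5 kt
Leg 4: track=134.9°, groundspeed=148.9 kt
Leg 5: track=136.7°, groundspeed=147.4 kt

Leg 1: heading 292.6°; drift +11.4° → track 304.0°, groundspeed 46.4 kt
Leg 2: heading 189.5°; drift -28.5° → track 161.0°, groundspeed 122.4 kt
Leg 3: heading 18.9°; drift +28.2° → track 47.1°, groundspeed 123.5 kt
Leg 4: heading 152.0°; drift -17.1° → track 134.9°, groundspeed 148.9 kt
Leg 5: heading 154.7°; drift -18.0° → track 136.7°, groundspeed 147.4 kt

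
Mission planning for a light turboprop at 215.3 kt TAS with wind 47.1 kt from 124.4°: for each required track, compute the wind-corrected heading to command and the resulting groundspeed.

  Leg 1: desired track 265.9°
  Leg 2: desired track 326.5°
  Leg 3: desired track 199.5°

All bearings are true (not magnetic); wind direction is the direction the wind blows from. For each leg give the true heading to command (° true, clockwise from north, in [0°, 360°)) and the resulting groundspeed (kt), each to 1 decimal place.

Leg 1: desired track 265.9°; wind correction -7.8° → command heading 258.1°, groundspeed 250.2 kt
Leg 2: desired track 326.5°; wind correction +4.7° → command heading 331.2°, groundspeed 258.2 kt
Leg 3: desired track 199.5°; wind correction -12.2° → command heading 187.3°, groundspeed 198.3 kt

Leg 1: heading=258.1°, groundspeed=250.2 kt
Leg 2: heading=331.2°, groundspeed=258.2 kt
Leg 3: heading=187.3°, groundspeed=198.3 kt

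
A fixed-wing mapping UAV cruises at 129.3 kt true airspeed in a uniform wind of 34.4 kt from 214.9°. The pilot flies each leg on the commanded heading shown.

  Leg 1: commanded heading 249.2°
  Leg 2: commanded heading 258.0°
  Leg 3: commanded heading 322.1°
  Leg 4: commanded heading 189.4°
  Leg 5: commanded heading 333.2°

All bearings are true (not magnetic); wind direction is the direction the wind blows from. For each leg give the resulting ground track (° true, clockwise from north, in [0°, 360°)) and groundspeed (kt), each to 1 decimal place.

Leg 1: track=260.1°, groundspeed=102.7 kt
Leg 2: track=270.7°, groundspeed=106.8 kt
Leg 3: track=335.4°, groundspeed=143.3 kt
Leg 4: track=180.8°, groundspeed=99.4 kt
Leg 5: track=345.0°, groundspeed=148.7 kt

Leg 1: heading 249.2°; drift +10.9° → track 260.1°, groundspeed 102.7 kt
Leg 2: heading 258.0°; drift +12.7° → track 270.7°, groundspeed 106.8 kt
Leg 3: heading 322.1°; drift +13.3° → track 335.4°, groundspeed 143.3 kt
Leg 4: heading 189.4°; drift -8.6° → track 180.8°, groundspeed 99.4 kt
Leg 5: heading 333.2°; drift +11.8° → track 345.0°, groundspeed 148.7 kt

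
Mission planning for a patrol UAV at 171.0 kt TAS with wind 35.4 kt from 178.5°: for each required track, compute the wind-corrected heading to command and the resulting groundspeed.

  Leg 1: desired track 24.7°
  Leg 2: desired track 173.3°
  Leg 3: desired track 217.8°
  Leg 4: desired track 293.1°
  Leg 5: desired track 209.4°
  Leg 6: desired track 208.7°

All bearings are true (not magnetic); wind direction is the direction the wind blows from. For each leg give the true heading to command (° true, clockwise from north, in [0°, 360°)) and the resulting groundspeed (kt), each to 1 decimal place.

Leg 1: desired track 24.7°; wind correction +5.2° → command heading 29.9°, groundspeed 202.0 kt
Leg 2: desired track 173.3°; wind correction +1.1° → command heading 174.4°, groundspeed 135.7 kt
Leg 3: desired track 217.8°; wind correction -7.5° → command heading 210.3°, groundspeed 142.1 kt
Leg 4: desired track 293.1°; wind correction -10.8° → command heading 282.3°, groundspeed 182.7 kt
Leg 5: desired track 209.4°; wind correction -6.1° → command heading 203.3°, groundspeed 139.7 kt
Leg 6: desired track 208.7°; wind correction -6.0° → command heading 202.7°, groundspeed 139.5 kt

Leg 1: heading=29.9°, groundspeed=202.0 kt
Leg 2: heading=174.4°, groundspeed=135.7 kt
Leg 3: heading=210.3°, groundspeed=142.1 kt
Leg 4: heading=282.3°, groundspeed=182.7 kt
Leg 5: heading=203.3°, groundspeed=139.7 kt
Leg 6: heading=202.7°, groundspeed=139.5 kt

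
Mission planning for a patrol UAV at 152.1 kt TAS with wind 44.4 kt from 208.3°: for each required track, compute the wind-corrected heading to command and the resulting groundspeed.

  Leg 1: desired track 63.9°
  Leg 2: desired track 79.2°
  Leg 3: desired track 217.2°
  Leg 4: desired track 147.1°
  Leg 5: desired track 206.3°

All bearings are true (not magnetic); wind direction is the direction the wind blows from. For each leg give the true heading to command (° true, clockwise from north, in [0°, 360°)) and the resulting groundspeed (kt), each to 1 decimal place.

Leg 1: desired track 63.9°; wind correction +9.8° → command heading 73.7°, groundspeed 186.0 kt
Leg 2: desired track 79.2°; wind correction +13.1° → command heading 92.3°, groundspeed 176.1 kt
Leg 3: desired track 217.2°; wind correction -2.6° → command heading 214.6°, groundspeed 108.1 kt
Leg 4: desired track 147.1°; wind correction +14.8° → command heading 161.9°, groundspeed 125.6 kt
Leg 5: desired track 206.3°; wind correction +0.6° → command heading 206.9°, groundspeed 107.7 kt

Leg 1: heading=73.7°, groundspeed=186.0 kt
Leg 2: heading=92.3°, groundspeed=176.1 kt
Leg 3: heading=214.6°, groundspeed=108.1 kt
Leg 4: heading=161.9°, groundspeed=125.6 kt
Leg 5: heading=206.9°, groundspeed=107.7 kt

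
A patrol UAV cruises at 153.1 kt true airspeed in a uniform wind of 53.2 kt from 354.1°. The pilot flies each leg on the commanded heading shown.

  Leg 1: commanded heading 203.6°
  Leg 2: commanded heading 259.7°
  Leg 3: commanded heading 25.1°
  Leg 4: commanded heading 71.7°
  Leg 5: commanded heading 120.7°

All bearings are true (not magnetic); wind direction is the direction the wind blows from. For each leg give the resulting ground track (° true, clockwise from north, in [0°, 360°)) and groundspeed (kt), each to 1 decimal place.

Leg 1: heading 203.6°; drift -7.5° → track 196.1°, groundspeed 201.1 kt
Leg 2: heading 259.7°; drift -18.6° → track 241.1°, groundspeed 165.9 kt
Leg 3: heading 25.1°; drift +14.3° → track 39.4°, groundspeed 110.9 kt
Leg 4: heading 71.7°; drift +20.1° → track 91.8°, groundspeed 150.9 kt
Leg 5: heading 120.7°; drift +13.0° → track 133.7°, groundspeed 189.7 kt

Leg 1: track=196.1°, groundspeed=201.1 kt
Leg 2: track=241.1°, groundspeed=165.9 kt
Leg 3: track=39.4°, groundspeed=110.9 kt
Leg 4: track=91.8°, groundspeed=150.9 kt
Leg 5: track=133.7°, groundspeed=189.7 kt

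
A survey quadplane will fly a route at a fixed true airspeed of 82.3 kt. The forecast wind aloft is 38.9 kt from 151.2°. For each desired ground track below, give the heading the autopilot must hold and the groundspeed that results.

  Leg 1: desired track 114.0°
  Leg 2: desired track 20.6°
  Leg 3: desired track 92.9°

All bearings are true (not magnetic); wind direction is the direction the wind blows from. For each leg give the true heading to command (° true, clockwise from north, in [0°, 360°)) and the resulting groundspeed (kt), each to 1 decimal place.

Leg 1: heading=130.6°, groundspeed=47.9 kt
Leg 2: heading=41.6°, groundspeed=102.1 kt
Leg 3: heading=116.6°, groundspeed=54.9 kt

Leg 1: desired track 114.0°; wind correction +16.6° → command heading 130.6°, groundspeed 47.9 kt
Leg 2: desired track 20.6°; wind correction +21.0° → command heading 41.6°, groundspeed 102.1 kt
Leg 3: desired track 92.9°; wind correction +23.7° → command heading 116.6°, groundspeed 54.9 kt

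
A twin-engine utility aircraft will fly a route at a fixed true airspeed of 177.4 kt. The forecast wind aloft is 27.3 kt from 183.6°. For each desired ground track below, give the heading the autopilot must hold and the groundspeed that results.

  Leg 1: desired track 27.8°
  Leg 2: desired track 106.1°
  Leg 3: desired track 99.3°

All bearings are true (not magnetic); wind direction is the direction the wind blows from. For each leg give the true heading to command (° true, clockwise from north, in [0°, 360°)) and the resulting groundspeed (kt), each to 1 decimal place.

Leg 1: desired track 27.8°; wind correction +3.6° → command heading 31.4°, groundspeed 201.9 kt
Leg 2: desired track 106.1°; wind correction +8.6° → command heading 114.7°, groundspeed 169.5 kt
Leg 3: desired track 99.3°; wind correction +8.8° → command heading 108.1°, groundspeed 172.6 kt

Leg 1: heading=31.4°, groundspeed=201.9 kt
Leg 2: heading=114.7°, groundspeed=169.5 kt
Leg 3: heading=108.1°, groundspeed=172.6 kt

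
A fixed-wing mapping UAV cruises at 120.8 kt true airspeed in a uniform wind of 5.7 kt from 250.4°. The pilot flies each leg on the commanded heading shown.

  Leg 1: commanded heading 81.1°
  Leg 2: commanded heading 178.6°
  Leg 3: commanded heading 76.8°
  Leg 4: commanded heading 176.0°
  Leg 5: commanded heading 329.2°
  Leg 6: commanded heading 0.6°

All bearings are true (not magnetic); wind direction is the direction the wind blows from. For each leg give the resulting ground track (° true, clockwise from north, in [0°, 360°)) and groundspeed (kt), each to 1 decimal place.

Leg 1: heading 81.1°; drift -0.5° → track 80.6°, groundspeed 126.4 kt
Leg 2: heading 178.6°; drift -2.6° → track 176.0°, groundspeed 119.1 kt
Leg 3: heading 76.8°; drift -0.3° → track 76.5°, groundspeed 126.5 kt
Leg 4: heading 176.0°; drift -2.6° → track 173.4°, groundspeed 119.4 kt
Leg 5: heading 329.2°; drift +2.7° → track 331.9°, groundspeed 119.8 kt
Leg 6: heading 0.6°; drift +2.5° → track 3.1°, groundspeed 122.9 kt

Leg 1: track=80.6°, groundspeed=126.4 kt
Leg 2: track=176.0°, groundspeed=119.1 kt
Leg 3: track=76.5°, groundspeed=126.5 kt
Leg 4: track=173.4°, groundspeed=119.4 kt
Leg 5: track=331.9°, groundspeed=119.8 kt
Leg 6: track=3.1°, groundspeed=122.9 kt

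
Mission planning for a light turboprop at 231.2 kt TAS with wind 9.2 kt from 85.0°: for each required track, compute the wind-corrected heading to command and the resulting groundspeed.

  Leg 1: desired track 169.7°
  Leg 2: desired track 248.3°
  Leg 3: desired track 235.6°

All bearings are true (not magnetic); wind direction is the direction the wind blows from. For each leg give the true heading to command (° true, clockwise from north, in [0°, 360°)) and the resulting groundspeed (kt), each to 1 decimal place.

Leg 1: heading=167.4°, groundspeed=230.2 kt
Leg 2: heading=247.6°, groundspeed=240.0 kt
Leg 3: heading=234.5°, groundspeed=239.2 kt

Leg 1: desired track 169.7°; wind correction -2.3° → command heading 167.4°, groundspeed 230.2 kt
Leg 2: desired track 248.3°; wind correction -0.7° → command heading 247.6°, groundspeed 240.0 kt
Leg 3: desired track 235.6°; wind correction -1.1° → command heading 234.5°, groundspeed 239.2 kt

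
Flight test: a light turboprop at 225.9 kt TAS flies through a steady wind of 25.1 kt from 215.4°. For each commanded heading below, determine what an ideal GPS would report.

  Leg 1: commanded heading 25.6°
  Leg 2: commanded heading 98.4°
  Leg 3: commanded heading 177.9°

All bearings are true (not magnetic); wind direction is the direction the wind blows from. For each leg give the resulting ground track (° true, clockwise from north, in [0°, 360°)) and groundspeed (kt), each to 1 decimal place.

Leg 1: heading 25.6°; drift +1.0° → track 26.6°, groundspeed 250.7 kt
Leg 2: heading 98.4°; drift -5.4° → track 93.0°, groundspeed 238.3 kt
Leg 3: heading 177.9°; drift -4.2° → track 173.7°, groundspeed 206.6 kt

Leg 1: track=26.6°, groundspeed=250.7 kt
Leg 2: track=93.0°, groundspeed=238.3 kt
Leg 3: track=173.7°, groundspeed=206.6 kt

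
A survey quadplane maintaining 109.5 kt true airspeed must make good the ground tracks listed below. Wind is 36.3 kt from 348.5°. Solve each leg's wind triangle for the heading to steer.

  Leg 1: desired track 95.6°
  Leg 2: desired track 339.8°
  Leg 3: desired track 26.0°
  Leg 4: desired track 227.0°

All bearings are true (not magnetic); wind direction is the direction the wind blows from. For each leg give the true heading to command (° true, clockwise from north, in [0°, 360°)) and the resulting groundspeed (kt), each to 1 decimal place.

Leg 1: desired track 95.6°; wind correction -18.5° → command heading 77.1°, groundspeed 114.5 kt
Leg 2: desired track 339.8°; wind correction +2.9° → command heading 342.7°, groundspeed 73.5 kt
Leg 3: desired track 26.0°; wind correction -11.6° → command heading 14.4°, groundspeed 78.4 kt
Leg 4: desired track 227.0°; wind correction +16.4° → command heading 243.4°, groundspeed 124.0 kt

Leg 1: heading=77.1°, groundspeed=114.5 kt
Leg 2: heading=342.7°, groundspeed=73.5 kt
Leg 3: heading=14.4°, groundspeed=78.4 kt
Leg 4: heading=243.4°, groundspeed=124.0 kt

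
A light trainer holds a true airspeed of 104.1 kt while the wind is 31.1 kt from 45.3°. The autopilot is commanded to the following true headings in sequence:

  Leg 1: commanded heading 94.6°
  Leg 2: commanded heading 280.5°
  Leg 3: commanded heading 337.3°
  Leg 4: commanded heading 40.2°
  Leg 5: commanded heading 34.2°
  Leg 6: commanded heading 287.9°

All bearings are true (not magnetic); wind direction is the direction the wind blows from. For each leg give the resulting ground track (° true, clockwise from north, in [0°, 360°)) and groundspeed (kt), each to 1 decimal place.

Leg 1: track=110.3°, groundspeed=87.1 kt
Leg 2: track=268.7°, groundspeed=124.5 kt
Leg 3: track=320.0°, groundspeed=96.8 kt
Leg 4: track=38.0°, groundspeed=73.2 kt
Leg 5: track=29.5°, groundspeed=73.8 kt
Leg 6: track=274.8°, groundspeed=121.6 kt

Leg 1: heading 94.6°; drift +15.7° → track 110.3°, groundspeed 87.1 kt
Leg 2: heading 280.5°; drift -11.8° → track 268.7°, groundspeed 124.5 kt
Leg 3: heading 337.3°; drift -17.3° → track 320.0°, groundspeed 96.8 kt
Leg 4: heading 40.2°; drift -2.2° → track 38.0°, groundspeed 73.2 kt
Leg 5: heading 34.2°; drift -4.7° → track 29.5°, groundspeed 73.8 kt
Leg 6: heading 287.9°; drift -13.1° → track 274.8°, groundspeed 121.6 kt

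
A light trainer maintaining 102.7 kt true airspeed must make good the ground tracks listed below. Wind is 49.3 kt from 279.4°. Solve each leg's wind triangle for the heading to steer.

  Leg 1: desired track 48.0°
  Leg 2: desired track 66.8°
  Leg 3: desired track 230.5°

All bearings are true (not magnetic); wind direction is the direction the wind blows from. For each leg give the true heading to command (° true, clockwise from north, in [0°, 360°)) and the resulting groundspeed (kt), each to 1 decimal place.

Leg 1: desired track 48.0°; wind correction -22.0° → command heading 26.0°, groundspeed 126.0 kt
Leg 2: desired track 66.8°; wind correction -15.0° → command heading 51.8°, groundspeed 140.7 kt
Leg 3: desired track 230.5°; wind correction +21.2° → command heading 251.7°, groundspeed 63.3 kt

Leg 1: heading=26.0°, groundspeed=126.0 kt
Leg 2: heading=51.8°, groundspeed=140.7 kt
Leg 3: heading=251.7°, groundspeed=63.3 kt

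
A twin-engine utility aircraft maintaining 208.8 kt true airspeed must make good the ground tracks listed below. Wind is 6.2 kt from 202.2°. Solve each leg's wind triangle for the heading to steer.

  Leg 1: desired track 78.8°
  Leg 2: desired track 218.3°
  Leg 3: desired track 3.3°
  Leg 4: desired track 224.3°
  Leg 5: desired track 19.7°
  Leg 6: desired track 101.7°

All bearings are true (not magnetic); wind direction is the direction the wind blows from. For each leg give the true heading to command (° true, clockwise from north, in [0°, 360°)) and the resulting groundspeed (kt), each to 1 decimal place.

Leg 1: heading=80.2°, groundspeed=212.1 kt
Leg 2: heading=217.8°, groundspeed=202.8 kt
Leg 3: heading=2.7°, groundspeed=214.7 kt
Leg 4: heading=223.7°, groundspeed=203.0 kt
Leg 5: heading=19.6°, groundspeed=215.0 kt
Leg 6: heading=103.4°, groundspeed=209.8 kt

Leg 1: desired track 78.8°; wind correction +1.4° → command heading 80.2°, groundspeed 212.1 kt
Leg 2: desired track 218.3°; wind correction -0.5° → command heading 217.8°, groundspeed 202.8 kt
Leg 3: desired track 3.3°; wind correction -0.6° → command heading 2.7°, groundspeed 214.7 kt
Leg 4: desired track 224.3°; wind correction -0.6° → command heading 223.7°, groundspeed 203.0 kt
Leg 5: desired track 19.7°; wind correction -0.1° → command heading 19.6°, groundspeed 215.0 kt
Leg 6: desired track 101.7°; wind correction +1.7° → command heading 103.4°, groundspeed 209.8 kt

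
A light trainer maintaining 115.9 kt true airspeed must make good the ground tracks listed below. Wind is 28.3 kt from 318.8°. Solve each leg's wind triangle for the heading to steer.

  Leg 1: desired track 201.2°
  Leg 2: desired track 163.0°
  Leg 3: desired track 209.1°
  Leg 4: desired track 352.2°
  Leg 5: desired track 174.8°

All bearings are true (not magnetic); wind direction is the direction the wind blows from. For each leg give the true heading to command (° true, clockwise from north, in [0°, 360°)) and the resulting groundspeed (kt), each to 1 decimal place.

Leg 1: desired track 201.2°; wind correction +12.5° → command heading 213.7°, groundspeed 126.3 kt
Leg 2: desired track 163.0°; wind correction +5.7° → command heading 168.7°, groundspeed 141.1 kt
Leg 3: desired track 209.1°; wind correction +13.3° → command heading 222.4°, groundspeed 122.3 kt
Leg 4: desired track 352.2°; wind correction -7.7° → command heading 344.5°, groundspeed 91.2 kt
Leg 5: desired track 174.8°; wind correction +8.3° → command heading 183.1°, groundspeed 137.6 kt

Leg 1: heading=213.7°, groundspeed=126.3 kt
Leg 2: heading=168.7°, groundspeed=141.1 kt
Leg 3: heading=222.4°, groundspeed=122.3 kt
Leg 4: heading=344.5°, groundspeed=91.2 kt
Leg 5: heading=183.1°, groundspeed=137.6 kt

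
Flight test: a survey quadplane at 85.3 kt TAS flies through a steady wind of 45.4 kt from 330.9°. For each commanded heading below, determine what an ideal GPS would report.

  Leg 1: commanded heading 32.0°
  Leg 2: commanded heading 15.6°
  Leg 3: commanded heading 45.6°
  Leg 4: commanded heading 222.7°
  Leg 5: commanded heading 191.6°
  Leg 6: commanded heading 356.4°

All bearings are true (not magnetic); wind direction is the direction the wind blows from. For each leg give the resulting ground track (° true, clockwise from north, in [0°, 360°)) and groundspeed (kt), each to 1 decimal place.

Leg 1: heading 32.0°; drift +32.1° → track 64.1°, groundspeed 74.8 kt
Leg 2: heading 15.6°; drift +31.1° → track 46.7°, groundspeed 61.9 kt
Leg 3: heading 45.6°; drift +30.8° → track 76.4°, groundspeed 85.4 kt
Leg 4: heading 222.7°; drift -23.4° → track 199.3°, groundspeed 108.4 kt
Leg 5: heading 191.6°; drift -13.9° → track 177.7°, groundspeed 123.3 kt
Leg 6: heading 356.4°; drift +23.8° → track 20.2°, groundspeed 48.4 kt

Leg 1: track=64.1°, groundspeed=74.8 kt
Leg 2: track=46.7°, groundspeed=61.9 kt
Leg 3: track=76.4°, groundspeed=85.4 kt
Leg 4: track=199.3°, groundspeed=108.4 kt
Leg 5: track=177.7°, groundspeed=123.3 kt
Leg 6: track=20.2°, groundspeed=48.4 kt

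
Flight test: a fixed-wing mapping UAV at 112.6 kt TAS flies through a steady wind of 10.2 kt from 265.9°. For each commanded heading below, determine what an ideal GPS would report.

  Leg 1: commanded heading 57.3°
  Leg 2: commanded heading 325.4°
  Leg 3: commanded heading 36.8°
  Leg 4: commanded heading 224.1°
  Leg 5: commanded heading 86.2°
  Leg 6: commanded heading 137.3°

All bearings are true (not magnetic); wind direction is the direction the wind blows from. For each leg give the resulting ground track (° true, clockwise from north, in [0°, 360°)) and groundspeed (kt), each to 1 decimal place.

Leg 1: track=59.6°, groundspeed=121.7 kt
Leg 2: track=330.1°, groundspeed=107.8 kt
Leg 3: track=40.5°, groundspeed=119.5 kt
Leg 4: track=220.4°, groundspeed=105.2 kt
Leg 5: track=86.2°, groundspeed=122.8 kt
Leg 6: track=133.5°, groundspeed=119.2 kt

Leg 1: heading 57.3°; drift +2.3° → track 59.6°, groundspeed 121.7 kt
Leg 2: heading 325.4°; drift +4.7° → track 330.1°, groundspeed 107.8 kt
Leg 3: heading 36.8°; drift +3.7° → track 40.5°, groundspeed 119.5 kt
Leg 4: heading 224.1°; drift -3.7° → track 220.4°, groundspeed 105.2 kt
Leg 5: heading 86.2°; drift +0.0° → track 86.2°, groundspeed 122.8 kt
Leg 6: heading 137.3°; drift -3.8° → track 133.5°, groundspeed 119.2 kt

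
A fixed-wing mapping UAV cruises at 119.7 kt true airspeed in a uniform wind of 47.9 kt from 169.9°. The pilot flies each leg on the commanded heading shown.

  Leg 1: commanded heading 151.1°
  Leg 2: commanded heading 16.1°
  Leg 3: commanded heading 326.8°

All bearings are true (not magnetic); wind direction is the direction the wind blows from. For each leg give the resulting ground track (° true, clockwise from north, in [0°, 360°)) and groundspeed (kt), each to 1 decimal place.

Leg 1: track=139.4°, groundspeed=75.9 kt
Leg 2: track=8.7°, groundspeed=164.0 kt
Leg 3: track=333.3°, groundspeed=164.8 kt

Leg 1: heading 151.1°; drift -11.7° → track 139.4°, groundspeed 75.9 kt
Leg 2: heading 16.1°; drift -7.4° → track 8.7°, groundspeed 164.0 kt
Leg 3: heading 326.8°; drift +6.5° → track 333.3°, groundspeed 164.8 kt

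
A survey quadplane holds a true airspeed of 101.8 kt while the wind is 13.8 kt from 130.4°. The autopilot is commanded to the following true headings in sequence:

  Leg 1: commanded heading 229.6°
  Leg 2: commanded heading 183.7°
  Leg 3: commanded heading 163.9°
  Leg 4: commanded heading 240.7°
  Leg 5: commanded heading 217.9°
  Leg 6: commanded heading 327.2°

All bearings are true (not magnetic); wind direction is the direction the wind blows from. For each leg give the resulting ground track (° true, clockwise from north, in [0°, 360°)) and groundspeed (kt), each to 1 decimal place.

Leg 1: track=237.1°, groundspeed=104.9 kt
Leg 2: track=190.4°, groundspeed=94.2 kt
Leg 3: track=168.7°, groundspeed=90.6 kt
Leg 4: track=247.6°, groundspeed=107.4 kt
Leg 5: track=225.7°, groundspeed=102.1 kt
Leg 6: track=325.2°, groundspeed=115.1 kt

Leg 1: heading 229.6°; drift +7.5° → track 237.1°, groundspeed 104.9 kt
Leg 2: heading 183.7°; drift +6.7° → track 190.4°, groundspeed 94.2 kt
Leg 3: heading 163.9°; drift +4.8° → track 168.7°, groundspeed 90.6 kt
Leg 4: heading 240.7°; drift +6.9° → track 247.6°, groundspeed 107.4 kt
Leg 5: heading 217.9°; drift +7.8° → track 225.7°, groundspeed 102.1 kt
Leg 6: heading 327.2°; drift -2.0° → track 325.2°, groundspeed 115.1 kt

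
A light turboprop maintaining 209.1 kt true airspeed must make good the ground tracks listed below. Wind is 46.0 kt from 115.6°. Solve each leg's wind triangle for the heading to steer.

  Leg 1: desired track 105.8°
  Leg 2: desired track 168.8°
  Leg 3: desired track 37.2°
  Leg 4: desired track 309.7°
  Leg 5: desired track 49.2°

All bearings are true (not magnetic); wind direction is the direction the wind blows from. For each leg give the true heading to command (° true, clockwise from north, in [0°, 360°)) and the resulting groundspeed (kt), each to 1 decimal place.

Leg 1: desired track 105.8°; wind correction +2.1° → command heading 107.9°, groundspeed 163.6 kt
Leg 2: desired track 168.8°; wind correction -10.1° → command heading 158.7°, groundspeed 178.3 kt
Leg 3: desired track 37.2°; wind correction +12.4° → command heading 49.6°, groundspeed 194.9 kt
Leg 4: desired track 309.7°; wind correction +3.1° → command heading 312.8°, groundspeed 253.4 kt
Leg 5: desired track 49.2°; wind correction +11.6° → command heading 60.8°, groundspeed 186.4 kt

Leg 1: heading=107.9°, groundspeed=163.6 kt
Leg 2: heading=158.7°, groundspeed=178.3 kt
Leg 3: heading=49.6°, groundspeed=194.9 kt
Leg 4: heading=312.8°, groundspeed=253.4 kt
Leg 5: heading=60.8°, groundspeed=186.4 kt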